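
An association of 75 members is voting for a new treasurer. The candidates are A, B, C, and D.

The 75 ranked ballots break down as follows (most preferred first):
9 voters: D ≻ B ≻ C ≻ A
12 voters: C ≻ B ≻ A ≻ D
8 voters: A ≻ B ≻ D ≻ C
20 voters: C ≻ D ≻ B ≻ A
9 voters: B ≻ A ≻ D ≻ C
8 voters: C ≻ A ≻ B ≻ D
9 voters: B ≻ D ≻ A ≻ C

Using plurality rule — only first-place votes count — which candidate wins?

C

First-place votes: A 8, B 18, C 40, D 9.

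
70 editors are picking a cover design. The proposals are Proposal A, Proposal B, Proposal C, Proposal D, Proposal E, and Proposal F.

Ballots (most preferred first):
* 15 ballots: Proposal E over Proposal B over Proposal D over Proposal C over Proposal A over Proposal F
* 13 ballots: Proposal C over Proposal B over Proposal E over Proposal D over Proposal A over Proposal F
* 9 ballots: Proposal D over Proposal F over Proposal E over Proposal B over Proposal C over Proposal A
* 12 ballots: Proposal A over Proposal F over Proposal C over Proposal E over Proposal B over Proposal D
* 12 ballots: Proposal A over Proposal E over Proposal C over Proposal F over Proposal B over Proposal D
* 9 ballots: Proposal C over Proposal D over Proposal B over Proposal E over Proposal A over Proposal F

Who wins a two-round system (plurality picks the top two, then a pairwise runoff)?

Round 1 first-place votes: Proposal A 24, Proposal B 0, Proposal C 22, Proposal D 9, Proposal E 15, Proposal F 0. Proposal A and Proposal C advance.
Runoff: Proposal A is ranked above Proposal C on 24 ballots, Proposal C above Proposal A on 46.

Proposal C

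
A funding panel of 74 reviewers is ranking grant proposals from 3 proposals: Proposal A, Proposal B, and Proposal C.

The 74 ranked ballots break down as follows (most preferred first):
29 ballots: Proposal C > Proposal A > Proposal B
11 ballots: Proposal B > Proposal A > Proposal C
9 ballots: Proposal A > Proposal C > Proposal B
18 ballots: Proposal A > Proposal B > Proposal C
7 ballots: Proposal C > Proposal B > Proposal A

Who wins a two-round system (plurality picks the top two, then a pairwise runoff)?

Round 1 first-place votes: Proposal A 27, Proposal B 11, Proposal C 36. Proposal C and Proposal A advance.
Runoff: Proposal C is ranked above Proposal A on 36 ballots, Proposal A above Proposal C on 38.

Proposal A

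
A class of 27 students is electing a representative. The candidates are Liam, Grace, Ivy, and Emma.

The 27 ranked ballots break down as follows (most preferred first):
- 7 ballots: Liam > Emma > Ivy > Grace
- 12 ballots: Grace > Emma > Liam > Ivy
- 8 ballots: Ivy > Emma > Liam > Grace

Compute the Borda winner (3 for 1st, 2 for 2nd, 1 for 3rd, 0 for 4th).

Liam: 7×3 + 12×1 + 8×1 = 41
Grace: 7×0 + 12×3 + 8×0 = 36
Ivy: 7×1 + 12×0 + 8×3 = 31
Emma: 7×2 + 12×2 + 8×2 = 54

Emma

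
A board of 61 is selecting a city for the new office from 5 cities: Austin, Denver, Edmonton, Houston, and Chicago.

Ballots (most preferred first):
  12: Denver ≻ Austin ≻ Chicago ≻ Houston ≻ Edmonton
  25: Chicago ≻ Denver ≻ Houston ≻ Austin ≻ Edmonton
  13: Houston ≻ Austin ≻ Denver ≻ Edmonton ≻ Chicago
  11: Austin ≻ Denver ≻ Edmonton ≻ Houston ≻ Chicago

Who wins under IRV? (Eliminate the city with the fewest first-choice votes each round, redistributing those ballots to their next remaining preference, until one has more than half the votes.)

Denver

Round 1: Austin 11, Denver 12, Edmonton 0, Houston 13, Chicago 25. Edmonton eliminated.
Round 2: Austin 11, Denver 12, Houston 13, Chicago 25. Austin eliminated.
Round 3: Denver 23, Houston 13, Chicago 25. Houston eliminated.
Round 4: Denver 36, Chicago 25. Denver has a majority (≥31).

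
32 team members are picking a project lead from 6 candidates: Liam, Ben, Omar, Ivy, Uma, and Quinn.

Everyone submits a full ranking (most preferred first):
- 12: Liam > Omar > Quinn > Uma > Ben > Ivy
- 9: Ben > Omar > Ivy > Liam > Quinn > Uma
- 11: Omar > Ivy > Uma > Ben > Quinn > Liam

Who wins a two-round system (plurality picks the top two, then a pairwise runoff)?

Omar

Round 1 first-place votes: Liam 12, Ben 9, Omar 11, Ivy 0, Uma 0, Quinn 0. Liam and Omar advance.
Runoff: Liam is ranked above Omar on 12 ballots, Omar above Liam on 20.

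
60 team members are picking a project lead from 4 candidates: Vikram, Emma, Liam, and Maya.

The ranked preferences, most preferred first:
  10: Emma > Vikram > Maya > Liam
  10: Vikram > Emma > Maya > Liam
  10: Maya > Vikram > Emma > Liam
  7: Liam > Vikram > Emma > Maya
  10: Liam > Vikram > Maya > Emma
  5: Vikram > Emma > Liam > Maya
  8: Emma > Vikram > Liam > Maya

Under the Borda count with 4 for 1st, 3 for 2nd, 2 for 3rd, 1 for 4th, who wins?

Vikram: 10×3 + 10×4 + 10×3 + 7×3 + 10×3 + 5×4 + 8×3 = 195
Emma: 10×4 + 10×3 + 10×2 + 7×2 + 10×1 + 5×3 + 8×4 = 161
Liam: 10×1 + 10×1 + 10×1 + 7×4 + 10×4 + 5×2 + 8×2 = 124
Maya: 10×2 + 10×2 + 10×4 + 7×1 + 10×2 + 5×1 + 8×1 = 120

Vikram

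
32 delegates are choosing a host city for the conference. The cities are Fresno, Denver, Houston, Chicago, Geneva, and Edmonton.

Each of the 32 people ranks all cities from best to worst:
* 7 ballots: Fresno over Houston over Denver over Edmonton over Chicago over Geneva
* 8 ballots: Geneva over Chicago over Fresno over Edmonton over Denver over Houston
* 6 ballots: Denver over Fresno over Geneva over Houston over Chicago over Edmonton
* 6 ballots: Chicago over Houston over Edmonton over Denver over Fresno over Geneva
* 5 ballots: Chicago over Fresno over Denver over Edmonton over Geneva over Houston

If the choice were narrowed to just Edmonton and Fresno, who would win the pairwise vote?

Edmonton is ranked above Fresno on 6 ballots; Fresno above Edmonton on 26.

Fresno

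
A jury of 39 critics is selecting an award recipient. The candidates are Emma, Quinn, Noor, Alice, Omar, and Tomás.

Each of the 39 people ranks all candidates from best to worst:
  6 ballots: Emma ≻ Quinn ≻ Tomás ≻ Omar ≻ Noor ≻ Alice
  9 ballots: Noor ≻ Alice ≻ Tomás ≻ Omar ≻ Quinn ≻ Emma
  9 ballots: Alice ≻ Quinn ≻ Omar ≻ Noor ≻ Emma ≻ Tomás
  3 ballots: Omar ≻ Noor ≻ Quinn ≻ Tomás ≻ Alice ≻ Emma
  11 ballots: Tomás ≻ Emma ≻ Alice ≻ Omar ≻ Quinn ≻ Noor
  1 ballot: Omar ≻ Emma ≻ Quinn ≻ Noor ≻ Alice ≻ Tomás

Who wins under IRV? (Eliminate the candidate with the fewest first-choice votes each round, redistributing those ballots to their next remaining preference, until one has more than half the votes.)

Round 1: Emma 6, Quinn 0, Noor 9, Alice 9, Omar 4, Tomás 11. Quinn eliminated.
Round 2: Emma 6, Noor 9, Alice 9, Omar 4, Tomás 11. Omar eliminated.
Round 3: Emma 7, Noor 12, Alice 9, Tomás 11. Emma eliminated.
Round 4: Noor 13, Alice 9, Tomás 17. Alice eliminated.
Round 5: Noor 22, Tomás 17. Noor has a majority (≥20).

Noor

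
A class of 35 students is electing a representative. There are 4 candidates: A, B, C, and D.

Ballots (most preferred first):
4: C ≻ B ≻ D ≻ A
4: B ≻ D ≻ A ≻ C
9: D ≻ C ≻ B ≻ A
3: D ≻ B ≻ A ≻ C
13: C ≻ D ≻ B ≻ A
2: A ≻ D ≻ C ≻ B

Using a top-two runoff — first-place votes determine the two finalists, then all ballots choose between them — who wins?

Round 1 first-place votes: A 2, B 4, C 17, D 12. C and D advance.
Runoff: C is ranked above D on 17 ballots, D above C on 18.

D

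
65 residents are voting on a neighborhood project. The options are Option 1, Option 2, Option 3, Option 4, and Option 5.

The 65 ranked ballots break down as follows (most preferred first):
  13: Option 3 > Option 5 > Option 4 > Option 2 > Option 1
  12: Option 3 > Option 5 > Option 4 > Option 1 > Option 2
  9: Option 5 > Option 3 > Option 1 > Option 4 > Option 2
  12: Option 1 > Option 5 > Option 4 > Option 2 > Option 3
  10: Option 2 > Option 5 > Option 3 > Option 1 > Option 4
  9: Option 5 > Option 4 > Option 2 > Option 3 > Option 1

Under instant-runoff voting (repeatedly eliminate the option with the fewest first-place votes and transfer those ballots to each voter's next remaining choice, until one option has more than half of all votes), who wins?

Round 1: Option 1 12, Option 2 10, Option 3 25, Option 4 0, Option 5 18. Option 4 eliminated.
Round 2: Option 1 12, Option 2 10, Option 3 25, Option 5 18. Option 2 eliminated.
Round 3: Option 1 12, Option 3 25, Option 5 28. Option 1 eliminated.
Round 4: Option 3 25, Option 5 40. Option 5 has a majority (≥33).

Option 5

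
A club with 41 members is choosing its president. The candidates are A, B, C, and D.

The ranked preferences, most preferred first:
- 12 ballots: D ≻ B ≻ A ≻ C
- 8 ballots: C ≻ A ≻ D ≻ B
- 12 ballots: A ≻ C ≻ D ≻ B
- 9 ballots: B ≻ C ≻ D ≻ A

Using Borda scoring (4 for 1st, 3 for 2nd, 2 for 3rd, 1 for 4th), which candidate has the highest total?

A: 12×2 + 8×3 + 12×4 + 9×1 = 105
B: 12×3 + 8×1 + 12×1 + 9×4 = 92
C: 12×1 + 8×4 + 12×3 + 9×3 = 107
D: 12×4 + 8×2 + 12×2 + 9×2 = 106

C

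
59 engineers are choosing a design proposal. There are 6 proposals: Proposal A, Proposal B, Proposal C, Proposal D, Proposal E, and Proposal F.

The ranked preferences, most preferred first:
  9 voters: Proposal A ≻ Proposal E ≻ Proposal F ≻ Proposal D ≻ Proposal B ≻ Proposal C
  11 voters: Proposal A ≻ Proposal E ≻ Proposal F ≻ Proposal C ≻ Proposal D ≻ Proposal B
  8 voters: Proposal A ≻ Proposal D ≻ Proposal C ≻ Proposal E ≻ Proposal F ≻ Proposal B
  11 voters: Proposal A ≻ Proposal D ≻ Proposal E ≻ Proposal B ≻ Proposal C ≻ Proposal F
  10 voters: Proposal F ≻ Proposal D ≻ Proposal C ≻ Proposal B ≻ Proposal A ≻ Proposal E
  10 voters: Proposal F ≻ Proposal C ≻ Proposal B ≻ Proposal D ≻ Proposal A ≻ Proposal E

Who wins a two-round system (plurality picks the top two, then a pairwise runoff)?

Proposal A

Round 1 first-place votes: Proposal A 39, Proposal B 0, Proposal C 0, Proposal D 0, Proposal E 0, Proposal F 20. Proposal A and Proposal F advance.
Runoff: Proposal A is ranked above Proposal F on 39 ballots, Proposal F above Proposal A on 20.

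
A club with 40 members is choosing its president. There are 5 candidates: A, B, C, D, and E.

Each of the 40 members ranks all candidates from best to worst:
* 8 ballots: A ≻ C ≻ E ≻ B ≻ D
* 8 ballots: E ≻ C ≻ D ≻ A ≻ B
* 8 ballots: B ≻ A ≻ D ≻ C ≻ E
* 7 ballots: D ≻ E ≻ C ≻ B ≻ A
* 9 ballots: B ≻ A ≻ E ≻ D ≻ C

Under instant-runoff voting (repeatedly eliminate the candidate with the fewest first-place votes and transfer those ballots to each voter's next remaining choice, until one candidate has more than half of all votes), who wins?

Round 1: A 8, B 17, C 0, D 7, E 8. C eliminated.
Round 2: A 8, B 17, D 7, E 8. D eliminated.
Round 3: A 8, B 17, E 15. A eliminated.
Round 4: B 17, E 23. E has a majority (≥21).

E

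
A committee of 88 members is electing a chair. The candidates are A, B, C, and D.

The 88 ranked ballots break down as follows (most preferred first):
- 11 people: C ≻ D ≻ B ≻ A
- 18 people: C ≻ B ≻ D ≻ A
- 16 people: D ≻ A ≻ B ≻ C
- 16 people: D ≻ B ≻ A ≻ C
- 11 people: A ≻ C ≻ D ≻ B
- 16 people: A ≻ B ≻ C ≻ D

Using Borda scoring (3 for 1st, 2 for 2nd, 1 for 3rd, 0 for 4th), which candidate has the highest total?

D

A: 11×0 + 18×0 + 16×2 + 16×1 + 11×3 + 16×3 = 129
B: 11×1 + 18×2 + 16×1 + 16×2 + 11×0 + 16×2 = 127
C: 11×3 + 18×3 + 16×0 + 16×0 + 11×2 + 16×1 = 125
D: 11×2 + 18×1 + 16×3 + 16×3 + 11×1 + 16×0 = 147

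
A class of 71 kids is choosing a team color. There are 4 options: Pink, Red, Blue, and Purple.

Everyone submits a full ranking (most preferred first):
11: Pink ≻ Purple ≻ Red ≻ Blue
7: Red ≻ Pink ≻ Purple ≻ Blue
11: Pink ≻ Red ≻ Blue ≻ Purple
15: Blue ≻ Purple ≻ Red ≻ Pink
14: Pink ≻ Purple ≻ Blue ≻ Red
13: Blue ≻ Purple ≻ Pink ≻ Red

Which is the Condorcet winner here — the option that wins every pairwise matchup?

Pink vs Red: 49–22
Pink vs Blue: 43–28
Pink vs Purple: 43–28
Pink beats every other option.

Pink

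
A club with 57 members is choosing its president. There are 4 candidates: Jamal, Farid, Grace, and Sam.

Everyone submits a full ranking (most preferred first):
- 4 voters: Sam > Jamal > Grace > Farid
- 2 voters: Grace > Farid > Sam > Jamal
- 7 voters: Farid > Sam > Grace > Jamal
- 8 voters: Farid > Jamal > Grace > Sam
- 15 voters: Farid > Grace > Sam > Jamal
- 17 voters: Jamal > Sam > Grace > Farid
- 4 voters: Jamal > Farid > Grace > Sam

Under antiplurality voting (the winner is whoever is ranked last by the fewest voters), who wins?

Grace

Last-place votes: Jamal 24, Farid 21, Grace 0, Sam 12.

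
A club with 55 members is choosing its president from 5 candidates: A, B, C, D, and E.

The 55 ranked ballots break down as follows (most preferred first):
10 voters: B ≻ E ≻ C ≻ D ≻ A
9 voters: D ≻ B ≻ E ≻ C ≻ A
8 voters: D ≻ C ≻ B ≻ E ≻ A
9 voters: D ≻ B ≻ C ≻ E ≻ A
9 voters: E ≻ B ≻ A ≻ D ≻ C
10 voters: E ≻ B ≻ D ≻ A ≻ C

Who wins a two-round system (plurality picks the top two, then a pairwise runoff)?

E

Round 1 first-place votes: A 0, B 10, C 0, D 26, E 19. D and E advance.
Runoff: D is ranked above E on 26 ballots, E above D on 29.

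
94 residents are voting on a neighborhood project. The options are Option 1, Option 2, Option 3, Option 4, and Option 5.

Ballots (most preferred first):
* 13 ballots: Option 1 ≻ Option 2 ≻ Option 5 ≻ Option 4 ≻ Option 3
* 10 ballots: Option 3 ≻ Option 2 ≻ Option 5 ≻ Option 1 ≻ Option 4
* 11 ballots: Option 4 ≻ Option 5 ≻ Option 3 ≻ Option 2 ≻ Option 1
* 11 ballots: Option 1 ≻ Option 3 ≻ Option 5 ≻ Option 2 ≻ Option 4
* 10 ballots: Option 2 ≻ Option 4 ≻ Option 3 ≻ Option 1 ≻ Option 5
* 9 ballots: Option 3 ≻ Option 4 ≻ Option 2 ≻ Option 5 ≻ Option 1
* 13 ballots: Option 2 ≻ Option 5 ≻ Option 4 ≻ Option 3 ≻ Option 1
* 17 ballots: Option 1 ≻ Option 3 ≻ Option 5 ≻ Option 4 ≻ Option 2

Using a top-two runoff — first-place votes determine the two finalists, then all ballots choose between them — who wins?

Option 2

Round 1 first-place votes: Option 1 41, Option 2 23, Option 3 19, Option 4 11, Option 5 0. Option 1 and Option 2 advance.
Runoff: Option 1 is ranked above Option 2 on 41 ballots, Option 2 above Option 1 on 53.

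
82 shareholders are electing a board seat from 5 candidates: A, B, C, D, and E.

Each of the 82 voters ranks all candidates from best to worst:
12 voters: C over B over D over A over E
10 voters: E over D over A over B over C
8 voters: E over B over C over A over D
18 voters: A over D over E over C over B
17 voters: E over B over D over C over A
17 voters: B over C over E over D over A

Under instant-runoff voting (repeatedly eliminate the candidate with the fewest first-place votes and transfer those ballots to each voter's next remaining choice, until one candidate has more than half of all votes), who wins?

E

Round 1: A 18, B 17, C 12, D 0, E 35. D eliminated.
Round 2: A 18, B 17, C 12, E 35. C eliminated.
Round 3: A 18, B 29, E 35. A eliminated.
Round 4: B 29, E 53. E has a majority (≥42).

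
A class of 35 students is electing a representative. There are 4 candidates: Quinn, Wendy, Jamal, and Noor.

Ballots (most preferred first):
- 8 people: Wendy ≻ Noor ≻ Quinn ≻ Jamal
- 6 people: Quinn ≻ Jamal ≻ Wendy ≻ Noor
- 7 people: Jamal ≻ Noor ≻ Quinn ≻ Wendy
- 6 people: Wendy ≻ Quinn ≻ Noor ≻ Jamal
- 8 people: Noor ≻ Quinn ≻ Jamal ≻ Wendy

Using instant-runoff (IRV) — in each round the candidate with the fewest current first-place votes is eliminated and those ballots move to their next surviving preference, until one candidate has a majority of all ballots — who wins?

Round 1: Quinn 6, Wendy 14, Jamal 7, Noor 8. Quinn eliminated.
Round 2: Wendy 14, Jamal 13, Noor 8. Noor eliminated.
Round 3: Wendy 14, Jamal 21. Jamal has a majority (≥18).

Jamal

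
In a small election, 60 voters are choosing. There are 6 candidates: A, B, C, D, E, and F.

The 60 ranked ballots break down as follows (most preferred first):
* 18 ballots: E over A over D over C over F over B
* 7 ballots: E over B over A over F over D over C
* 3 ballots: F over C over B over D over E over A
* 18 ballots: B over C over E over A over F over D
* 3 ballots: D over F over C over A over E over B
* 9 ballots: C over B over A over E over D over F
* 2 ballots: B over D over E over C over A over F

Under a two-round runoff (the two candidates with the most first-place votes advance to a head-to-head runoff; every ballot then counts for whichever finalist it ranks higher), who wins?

Round 1 first-place votes: A 0, B 20, C 9, D 3, E 25, F 3. E and B advance.
Runoff: E is ranked above B on 28 ballots, B above E on 32.

B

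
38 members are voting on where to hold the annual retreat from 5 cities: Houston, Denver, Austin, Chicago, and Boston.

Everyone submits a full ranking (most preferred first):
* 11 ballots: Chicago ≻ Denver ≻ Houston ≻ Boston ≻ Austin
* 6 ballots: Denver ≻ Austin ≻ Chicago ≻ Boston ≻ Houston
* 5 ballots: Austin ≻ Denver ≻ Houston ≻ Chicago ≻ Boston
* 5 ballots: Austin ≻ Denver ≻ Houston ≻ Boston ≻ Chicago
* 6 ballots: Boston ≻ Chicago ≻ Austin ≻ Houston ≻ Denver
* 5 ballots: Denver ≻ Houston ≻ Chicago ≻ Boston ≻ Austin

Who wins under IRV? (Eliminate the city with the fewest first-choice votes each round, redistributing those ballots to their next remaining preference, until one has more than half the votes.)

Denver

Round 1: Houston 0, Denver 11, Austin 10, Chicago 11, Boston 6. Houston eliminated.
Round 2: Denver 11, Austin 10, Chicago 11, Boston 6. Boston eliminated.
Round 3: Denver 11, Austin 10, Chicago 17. Austin eliminated.
Round 4: Denver 21, Chicago 17. Denver has a majority (≥20).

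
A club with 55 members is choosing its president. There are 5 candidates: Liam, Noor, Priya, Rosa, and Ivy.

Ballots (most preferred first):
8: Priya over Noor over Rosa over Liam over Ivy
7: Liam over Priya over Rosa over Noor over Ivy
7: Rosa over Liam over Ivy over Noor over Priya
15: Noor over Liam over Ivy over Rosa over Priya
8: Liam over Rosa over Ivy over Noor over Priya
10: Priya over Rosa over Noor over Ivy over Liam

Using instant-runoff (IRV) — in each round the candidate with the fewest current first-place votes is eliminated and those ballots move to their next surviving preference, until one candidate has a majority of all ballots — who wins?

Round 1: Liam 15, Noor 15, Priya 18, Rosa 7, Ivy 0. Ivy eliminated.
Round 2: Liam 15, Noor 15, Priya 18, Rosa 7. Rosa eliminated.
Round 3: Liam 22, Noor 15, Priya 18. Noor eliminated.
Round 4: Liam 37, Priya 18. Liam has a majority (≥28).

Liam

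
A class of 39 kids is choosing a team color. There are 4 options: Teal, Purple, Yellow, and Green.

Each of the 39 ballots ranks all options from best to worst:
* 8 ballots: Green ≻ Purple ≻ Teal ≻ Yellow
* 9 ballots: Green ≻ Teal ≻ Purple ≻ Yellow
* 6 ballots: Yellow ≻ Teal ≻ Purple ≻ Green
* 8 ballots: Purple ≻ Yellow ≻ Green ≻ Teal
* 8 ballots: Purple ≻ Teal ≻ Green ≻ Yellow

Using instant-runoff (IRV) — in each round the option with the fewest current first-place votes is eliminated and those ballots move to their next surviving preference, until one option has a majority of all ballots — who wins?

Purple

Round 1: Teal 0, Purple 16, Yellow 6, Green 17. Teal eliminated.
Round 2: Purple 16, Yellow 6, Green 17. Yellow eliminated.
Round 3: Purple 22, Green 17. Purple has a majority (≥20).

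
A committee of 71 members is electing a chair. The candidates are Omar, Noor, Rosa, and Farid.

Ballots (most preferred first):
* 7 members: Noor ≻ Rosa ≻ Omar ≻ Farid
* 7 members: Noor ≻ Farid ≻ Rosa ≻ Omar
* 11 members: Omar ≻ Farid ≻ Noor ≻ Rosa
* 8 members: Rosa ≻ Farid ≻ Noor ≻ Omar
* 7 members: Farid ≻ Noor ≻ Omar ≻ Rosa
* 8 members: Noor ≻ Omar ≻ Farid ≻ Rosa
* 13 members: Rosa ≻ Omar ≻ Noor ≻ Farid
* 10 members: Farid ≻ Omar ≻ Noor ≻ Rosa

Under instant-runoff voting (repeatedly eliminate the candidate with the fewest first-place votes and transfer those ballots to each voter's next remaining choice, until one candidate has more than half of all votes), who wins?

Farid

Round 1: Omar 11, Noor 22, Rosa 21, Farid 17. Omar eliminated.
Round 2: Noor 22, Rosa 21, Farid 28. Rosa eliminated.
Round 3: Noor 35, Farid 36. Farid has a majority (≥36).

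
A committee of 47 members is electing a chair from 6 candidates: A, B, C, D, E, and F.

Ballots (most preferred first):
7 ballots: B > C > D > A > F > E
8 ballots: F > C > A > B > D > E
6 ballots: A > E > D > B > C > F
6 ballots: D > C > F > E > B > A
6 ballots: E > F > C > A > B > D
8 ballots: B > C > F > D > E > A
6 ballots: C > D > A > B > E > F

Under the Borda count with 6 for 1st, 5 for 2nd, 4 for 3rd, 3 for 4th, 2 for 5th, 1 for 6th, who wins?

A: 7×3 + 8×4 + 6×6 + 6×1 + 6×3 + 8×1 + 6×4 = 145
B: 7×6 + 8×3 + 6×3 + 6×2 + 6×2 + 8×6 + 6×3 = 174
C: 7×5 + 8×5 + 6×2 + 6×5 + 6×4 + 8×5 + 6×6 = 217
D: 7×4 + 8×2 + 6×4 + 6×6 + 6×1 + 8×3 + 6×5 = 164
E: 7×1 + 8×1 + 6×5 + 6×3 + 6×6 + 8×2 + 6×2 = 127
F: 7×2 + 8×6 + 6×1 + 6×4 + 6×5 + 8×4 + 6×1 = 160

C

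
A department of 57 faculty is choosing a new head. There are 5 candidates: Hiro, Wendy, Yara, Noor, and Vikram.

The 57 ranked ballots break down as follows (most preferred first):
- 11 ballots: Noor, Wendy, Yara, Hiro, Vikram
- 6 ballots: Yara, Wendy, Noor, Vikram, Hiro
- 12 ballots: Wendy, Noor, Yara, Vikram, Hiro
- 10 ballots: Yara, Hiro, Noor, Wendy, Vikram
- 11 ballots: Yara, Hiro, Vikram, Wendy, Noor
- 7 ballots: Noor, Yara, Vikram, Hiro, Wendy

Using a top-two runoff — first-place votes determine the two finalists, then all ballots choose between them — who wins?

Round 1 first-place votes: Hiro 0, Wendy 12, Yara 27, Noor 18, Vikram 0. Yara and Noor advance.
Runoff: Yara is ranked above Noor on 27 ballots, Noor above Yara on 30.

Noor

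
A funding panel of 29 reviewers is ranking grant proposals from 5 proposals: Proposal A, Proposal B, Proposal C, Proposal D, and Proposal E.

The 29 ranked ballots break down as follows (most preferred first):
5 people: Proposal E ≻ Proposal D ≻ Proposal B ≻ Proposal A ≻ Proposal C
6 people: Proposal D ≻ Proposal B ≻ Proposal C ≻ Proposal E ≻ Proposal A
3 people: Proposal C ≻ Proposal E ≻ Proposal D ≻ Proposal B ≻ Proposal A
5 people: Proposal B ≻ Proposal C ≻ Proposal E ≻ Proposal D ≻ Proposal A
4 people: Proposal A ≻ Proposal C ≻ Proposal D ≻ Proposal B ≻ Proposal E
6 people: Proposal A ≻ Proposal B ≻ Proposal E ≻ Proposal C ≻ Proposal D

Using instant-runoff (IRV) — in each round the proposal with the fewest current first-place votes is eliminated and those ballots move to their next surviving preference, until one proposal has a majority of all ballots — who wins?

Proposal E

Round 1: Proposal A 10, Proposal B 5, Proposal C 3, Proposal D 6, Proposal E 5. Proposal C eliminated.
Round 2: Proposal A 10, Proposal B 5, Proposal D 6, Proposal E 8. Proposal B eliminated.
Round 3: Proposal A 10, Proposal D 6, Proposal E 13. Proposal D eliminated.
Round 4: Proposal A 10, Proposal E 19. Proposal E has a majority (≥15).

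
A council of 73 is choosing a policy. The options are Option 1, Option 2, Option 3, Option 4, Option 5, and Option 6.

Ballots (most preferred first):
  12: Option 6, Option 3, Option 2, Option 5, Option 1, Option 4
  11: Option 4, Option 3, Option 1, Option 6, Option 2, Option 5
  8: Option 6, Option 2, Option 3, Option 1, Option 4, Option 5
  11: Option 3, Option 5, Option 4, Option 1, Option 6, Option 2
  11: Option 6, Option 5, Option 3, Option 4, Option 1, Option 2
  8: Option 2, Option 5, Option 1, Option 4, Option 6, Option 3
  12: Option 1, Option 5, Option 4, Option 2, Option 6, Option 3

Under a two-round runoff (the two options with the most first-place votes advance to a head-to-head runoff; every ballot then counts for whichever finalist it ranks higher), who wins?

Round 1 first-place votes: Option 1 12, Option 2 8, Option 3 11, Option 4 11, Option 5 0, Option 6 31. Option 6 and Option 1 advance.
Runoff: Option 6 is ranked above Option 1 on 31 ballots, Option 1 above Option 6 on 42.

Option 1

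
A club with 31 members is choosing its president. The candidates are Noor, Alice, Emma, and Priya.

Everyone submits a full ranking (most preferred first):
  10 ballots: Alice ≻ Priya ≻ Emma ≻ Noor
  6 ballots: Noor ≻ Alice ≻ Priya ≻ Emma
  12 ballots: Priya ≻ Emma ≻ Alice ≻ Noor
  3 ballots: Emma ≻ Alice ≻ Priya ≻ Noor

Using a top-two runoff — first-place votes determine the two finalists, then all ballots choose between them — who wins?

Alice

Round 1 first-place votes: Noor 6, Alice 10, Emma 3, Priya 12. Priya and Alice advance.
Runoff: Priya is ranked above Alice on 12 ballots, Alice above Priya on 19.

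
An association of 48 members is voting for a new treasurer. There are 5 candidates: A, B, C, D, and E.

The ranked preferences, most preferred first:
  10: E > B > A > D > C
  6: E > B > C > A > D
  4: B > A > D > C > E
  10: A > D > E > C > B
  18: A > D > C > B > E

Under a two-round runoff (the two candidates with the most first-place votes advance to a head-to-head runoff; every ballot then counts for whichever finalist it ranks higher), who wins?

A

Round 1 first-place votes: A 28, B 4, C 0, D 0, E 16. A and E advance.
Runoff: A is ranked above E on 32 ballots, E above A on 16.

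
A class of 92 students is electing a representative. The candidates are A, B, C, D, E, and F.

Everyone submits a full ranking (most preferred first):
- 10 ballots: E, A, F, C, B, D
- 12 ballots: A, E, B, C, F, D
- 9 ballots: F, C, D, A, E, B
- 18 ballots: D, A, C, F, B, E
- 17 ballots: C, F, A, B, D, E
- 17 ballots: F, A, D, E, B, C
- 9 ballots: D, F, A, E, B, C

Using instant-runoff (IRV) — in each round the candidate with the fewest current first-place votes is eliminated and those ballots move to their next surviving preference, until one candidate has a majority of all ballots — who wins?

Round 1: A 12, B 0, C 17, D 27, E 10, F 26. B eliminated.
Round 2: A 12, C 17, D 27, E 10, F 26. E eliminated.
Round 3: A 22, C 17, D 27, F 26. C eliminated.
Round 4: A 22, D 27, F 43. A eliminated.
Round 5: D 27, F 65. F has a majority (≥47).

F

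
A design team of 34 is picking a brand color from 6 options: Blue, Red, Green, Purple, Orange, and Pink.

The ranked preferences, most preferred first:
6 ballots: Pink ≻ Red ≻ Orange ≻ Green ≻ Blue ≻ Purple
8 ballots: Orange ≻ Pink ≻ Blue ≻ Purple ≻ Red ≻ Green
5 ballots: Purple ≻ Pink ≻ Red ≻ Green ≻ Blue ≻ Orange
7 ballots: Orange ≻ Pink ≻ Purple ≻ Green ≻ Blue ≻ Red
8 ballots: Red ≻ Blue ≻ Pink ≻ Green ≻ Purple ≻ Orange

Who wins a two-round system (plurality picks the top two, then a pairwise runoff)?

Red

Round 1 first-place votes: Blue 0, Red 8, Green 0, Purple 5, Orange 15, Pink 6. Orange and Red advance.
Runoff: Orange is ranked above Red on 15 ballots, Red above Orange on 19.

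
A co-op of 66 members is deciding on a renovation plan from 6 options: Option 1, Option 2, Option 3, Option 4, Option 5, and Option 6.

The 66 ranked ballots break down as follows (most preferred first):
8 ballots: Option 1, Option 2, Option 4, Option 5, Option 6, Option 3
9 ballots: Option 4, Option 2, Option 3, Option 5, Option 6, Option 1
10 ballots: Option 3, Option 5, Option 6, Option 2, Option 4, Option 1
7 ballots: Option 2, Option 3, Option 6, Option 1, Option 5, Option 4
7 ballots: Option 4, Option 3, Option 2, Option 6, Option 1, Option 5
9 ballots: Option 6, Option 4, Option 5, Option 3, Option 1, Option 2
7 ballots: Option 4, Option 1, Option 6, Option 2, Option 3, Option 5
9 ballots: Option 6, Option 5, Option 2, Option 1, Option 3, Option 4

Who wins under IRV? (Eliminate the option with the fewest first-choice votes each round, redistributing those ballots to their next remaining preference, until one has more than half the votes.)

Round 1: Option 1 8, Option 2 7, Option 3 10, Option 4 23, Option 5 0, Option 6 18. Option 5 eliminated.
Round 2: Option 1 8, Option 2 7, Option 3 10, Option 4 23, Option 6 18. Option 2 eliminated.
Round 3: Option 1 8, Option 3 17, Option 4 23, Option 6 18. Option 1 eliminated.
Round 4: Option 3 17, Option 4 31, Option 6 18. Option 3 eliminated.
Round 5: Option 4 31, Option 6 35. Option 6 has a majority (≥34).

Option 6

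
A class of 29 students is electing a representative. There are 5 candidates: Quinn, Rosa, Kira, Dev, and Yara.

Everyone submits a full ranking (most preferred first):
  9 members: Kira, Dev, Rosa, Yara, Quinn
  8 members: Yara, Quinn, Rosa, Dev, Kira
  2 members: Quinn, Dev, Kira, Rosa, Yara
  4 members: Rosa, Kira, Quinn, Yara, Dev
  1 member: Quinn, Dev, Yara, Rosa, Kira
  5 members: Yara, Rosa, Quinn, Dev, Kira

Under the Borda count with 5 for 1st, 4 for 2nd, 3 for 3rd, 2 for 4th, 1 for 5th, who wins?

Quinn: 9×1 + 8×4 + 2×5 + 4×3 + 1×5 + 5×3 = 83
Rosa: 9×3 + 8×3 + 2×2 + 4×5 + 1×2 + 5×4 = 97
Kira: 9×5 + 8×1 + 2×3 + 4×4 + 1×1 + 5×1 = 81
Dev: 9×4 + 8×2 + 2×4 + 4×1 + 1×4 + 5×2 = 78
Yara: 9×2 + 8×5 + 2×1 + 4×2 + 1×3 + 5×5 = 96

Rosa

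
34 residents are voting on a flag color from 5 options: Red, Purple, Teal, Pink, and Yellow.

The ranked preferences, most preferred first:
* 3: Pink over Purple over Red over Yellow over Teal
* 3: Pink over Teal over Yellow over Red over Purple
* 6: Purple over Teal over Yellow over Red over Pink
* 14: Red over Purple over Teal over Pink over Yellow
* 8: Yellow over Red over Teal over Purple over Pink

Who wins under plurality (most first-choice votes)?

First-place votes: Red 14, Purple 6, Teal 0, Pink 6, Yellow 8.

Red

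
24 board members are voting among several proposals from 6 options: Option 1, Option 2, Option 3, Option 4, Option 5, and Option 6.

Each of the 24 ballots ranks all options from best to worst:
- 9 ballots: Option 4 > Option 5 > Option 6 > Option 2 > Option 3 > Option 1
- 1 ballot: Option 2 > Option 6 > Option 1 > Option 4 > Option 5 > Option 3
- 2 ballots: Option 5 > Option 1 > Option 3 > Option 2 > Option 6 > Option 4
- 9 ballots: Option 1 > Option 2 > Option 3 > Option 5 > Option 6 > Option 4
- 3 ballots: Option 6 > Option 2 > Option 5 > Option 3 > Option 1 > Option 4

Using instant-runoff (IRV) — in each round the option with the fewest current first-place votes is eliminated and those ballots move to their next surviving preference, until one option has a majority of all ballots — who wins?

Option 1

Round 1: Option 1 9, Option 2 1, Option 3 0, Option 4 9, Option 5 2, Option 6 3. Option 3 eliminated.
Round 2: Option 1 9, Option 2 1, Option 4 9, Option 5 2, Option 6 3. Option 2 eliminated.
Round 3: Option 1 9, Option 4 9, Option 5 2, Option 6 4. Option 5 eliminated.
Round 4: Option 1 11, Option 4 9, Option 6 4. Option 6 eliminated.
Round 5: Option 1 15, Option 4 9. Option 1 has a majority (≥13).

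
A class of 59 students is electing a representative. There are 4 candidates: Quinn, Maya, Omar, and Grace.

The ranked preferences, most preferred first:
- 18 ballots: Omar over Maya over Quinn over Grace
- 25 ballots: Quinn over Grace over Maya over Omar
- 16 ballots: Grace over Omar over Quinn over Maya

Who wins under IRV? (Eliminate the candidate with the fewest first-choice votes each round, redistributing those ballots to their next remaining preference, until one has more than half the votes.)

Omar

Round 1: Quinn 25, Maya 0, Omar 18, Grace 16. Maya eliminated.
Round 2: Quinn 25, Omar 18, Grace 16. Grace eliminated.
Round 3: Quinn 25, Omar 34. Omar has a majority (≥30).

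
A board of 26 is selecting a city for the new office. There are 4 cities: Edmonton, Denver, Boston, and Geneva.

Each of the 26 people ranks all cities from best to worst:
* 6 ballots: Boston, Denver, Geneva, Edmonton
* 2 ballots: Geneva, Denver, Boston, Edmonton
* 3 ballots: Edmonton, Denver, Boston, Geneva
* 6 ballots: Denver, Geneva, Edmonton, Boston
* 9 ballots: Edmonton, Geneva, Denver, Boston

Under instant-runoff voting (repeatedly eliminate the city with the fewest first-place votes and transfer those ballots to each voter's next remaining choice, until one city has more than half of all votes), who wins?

Round 1: Edmonton 12, Denver 6, Boston 6, Geneva 2. Geneva eliminated.
Round 2: Edmonton 12, Denver 8, Boston 6. Boston eliminated.
Round 3: Edmonton 12, Denver 14. Denver has a majority (≥14).

Denver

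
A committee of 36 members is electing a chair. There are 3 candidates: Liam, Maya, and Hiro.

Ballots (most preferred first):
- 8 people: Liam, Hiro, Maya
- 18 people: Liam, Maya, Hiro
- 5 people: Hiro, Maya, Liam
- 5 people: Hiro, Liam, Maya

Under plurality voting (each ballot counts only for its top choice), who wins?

Liam

First-place votes: Liam 26, Maya 0, Hiro 10.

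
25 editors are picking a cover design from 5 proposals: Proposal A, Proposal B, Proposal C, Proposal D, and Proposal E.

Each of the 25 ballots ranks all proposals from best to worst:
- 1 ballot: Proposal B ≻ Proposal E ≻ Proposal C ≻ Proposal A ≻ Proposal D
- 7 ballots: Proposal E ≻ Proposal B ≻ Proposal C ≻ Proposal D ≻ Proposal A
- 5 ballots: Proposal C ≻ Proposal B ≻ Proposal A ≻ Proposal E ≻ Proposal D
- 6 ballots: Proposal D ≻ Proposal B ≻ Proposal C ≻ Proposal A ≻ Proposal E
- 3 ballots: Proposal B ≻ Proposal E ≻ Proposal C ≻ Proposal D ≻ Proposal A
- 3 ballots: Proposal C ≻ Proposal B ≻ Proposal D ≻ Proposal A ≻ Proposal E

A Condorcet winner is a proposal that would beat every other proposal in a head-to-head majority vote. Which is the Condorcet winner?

Proposal B

Proposal B vs Proposal A: 25–0
Proposal B vs Proposal C: 17–8
Proposal B vs Proposal D: 19–6
Proposal B vs Proposal E: 18–7
Proposal B beats every other proposal.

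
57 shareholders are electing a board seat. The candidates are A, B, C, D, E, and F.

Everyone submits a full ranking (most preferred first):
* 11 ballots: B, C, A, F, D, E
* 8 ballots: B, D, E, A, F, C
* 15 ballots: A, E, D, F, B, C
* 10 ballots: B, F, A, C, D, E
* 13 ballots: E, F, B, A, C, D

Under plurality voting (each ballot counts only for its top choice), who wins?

B

First-place votes: A 15, B 29, C 0, D 0, E 13, F 0.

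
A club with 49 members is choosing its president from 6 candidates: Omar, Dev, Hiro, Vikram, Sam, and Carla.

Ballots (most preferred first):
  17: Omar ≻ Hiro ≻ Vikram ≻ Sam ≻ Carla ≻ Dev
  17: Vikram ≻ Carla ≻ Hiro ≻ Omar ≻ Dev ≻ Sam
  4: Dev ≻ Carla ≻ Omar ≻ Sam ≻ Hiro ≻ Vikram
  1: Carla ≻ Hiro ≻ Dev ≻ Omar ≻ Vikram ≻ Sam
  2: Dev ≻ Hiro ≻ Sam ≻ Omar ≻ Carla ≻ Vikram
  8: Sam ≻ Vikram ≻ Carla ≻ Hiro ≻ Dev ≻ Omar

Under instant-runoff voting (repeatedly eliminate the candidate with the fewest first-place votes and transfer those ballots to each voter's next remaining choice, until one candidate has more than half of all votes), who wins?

Vikram

Round 1: Omar 17, Dev 6, Hiro 0, Vikram 17, Sam 8, Carla 1. Hiro eliminated.
Round 2: Omar 17, Dev 6, Vikram 17, Sam 8, Carla 1. Carla eliminated.
Round 3: Omar 17, Dev 7, Vikram 17, Sam 8. Dev eliminated.
Round 4: Omar 22, Vikram 17, Sam 10. Sam eliminated.
Round 5: Omar 24, Vikram 25. Vikram has a majority (≥25).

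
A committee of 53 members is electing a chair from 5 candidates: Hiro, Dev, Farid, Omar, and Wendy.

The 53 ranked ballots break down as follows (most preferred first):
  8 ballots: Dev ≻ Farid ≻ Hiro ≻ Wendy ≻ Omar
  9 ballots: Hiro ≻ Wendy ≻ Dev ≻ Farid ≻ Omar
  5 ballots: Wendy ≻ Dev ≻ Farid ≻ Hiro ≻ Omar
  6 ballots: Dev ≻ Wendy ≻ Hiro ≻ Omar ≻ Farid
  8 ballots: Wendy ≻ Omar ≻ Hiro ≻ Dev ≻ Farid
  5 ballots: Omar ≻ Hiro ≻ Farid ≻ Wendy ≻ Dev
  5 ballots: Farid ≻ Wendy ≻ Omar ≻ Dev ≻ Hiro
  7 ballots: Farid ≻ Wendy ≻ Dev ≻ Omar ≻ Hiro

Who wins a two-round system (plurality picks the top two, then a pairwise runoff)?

Wendy

Round 1 first-place votes: Hiro 9, Dev 14, Farid 12, Omar 5, Wendy 13. Dev and Wendy advance.
Runoff: Dev is ranked above Wendy on 14 ballots, Wendy above Dev on 39.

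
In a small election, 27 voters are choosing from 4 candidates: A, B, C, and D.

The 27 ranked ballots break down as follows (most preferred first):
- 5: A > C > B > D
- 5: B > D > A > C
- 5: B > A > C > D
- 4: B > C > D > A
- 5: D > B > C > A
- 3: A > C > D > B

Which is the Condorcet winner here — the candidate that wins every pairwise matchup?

B

B vs A: 19–8
B vs C: 19–8
B vs D: 19–8
B beats every other candidate.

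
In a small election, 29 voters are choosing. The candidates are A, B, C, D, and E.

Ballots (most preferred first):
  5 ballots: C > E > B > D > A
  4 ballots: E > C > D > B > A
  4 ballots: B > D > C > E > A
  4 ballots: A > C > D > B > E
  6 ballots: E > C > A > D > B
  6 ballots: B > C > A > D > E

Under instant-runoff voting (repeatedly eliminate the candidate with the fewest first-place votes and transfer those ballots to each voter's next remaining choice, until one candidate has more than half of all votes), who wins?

E

Round 1: A 4, B 10, C 5, D 0, E 10. D eliminated.
Round 2: A 4, B 10, C 5, E 10. A eliminated.
Round 3: B 10, C 9, E 10. C eliminated.
Round 4: B 14, E 15. E has a majority (≥15).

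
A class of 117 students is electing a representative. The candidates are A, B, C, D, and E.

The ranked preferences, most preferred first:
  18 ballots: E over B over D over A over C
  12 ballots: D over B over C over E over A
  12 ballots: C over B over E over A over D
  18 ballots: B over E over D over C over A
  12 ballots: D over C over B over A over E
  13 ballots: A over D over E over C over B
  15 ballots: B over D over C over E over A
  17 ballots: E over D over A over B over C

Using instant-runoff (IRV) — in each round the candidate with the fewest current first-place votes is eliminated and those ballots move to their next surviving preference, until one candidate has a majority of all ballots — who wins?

Round 1: A 13, B 33, C 12, D 24, E 35. C eliminated.
Round 2: A 13, B 45, D 24, E 35. A eliminated.
Round 3: B 45, D 37, E 35. E eliminated.
Round 4: B 63, D 54. B has a majority (≥59).

B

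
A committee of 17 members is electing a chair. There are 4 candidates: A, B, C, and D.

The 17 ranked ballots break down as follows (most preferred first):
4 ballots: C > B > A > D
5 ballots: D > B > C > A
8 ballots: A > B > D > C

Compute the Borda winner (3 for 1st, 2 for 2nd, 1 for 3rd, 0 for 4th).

B

A: 4×1 + 5×0 + 8×3 = 28
B: 4×2 + 5×2 + 8×2 = 34
C: 4×3 + 5×1 + 8×0 = 17
D: 4×0 + 5×3 + 8×1 = 23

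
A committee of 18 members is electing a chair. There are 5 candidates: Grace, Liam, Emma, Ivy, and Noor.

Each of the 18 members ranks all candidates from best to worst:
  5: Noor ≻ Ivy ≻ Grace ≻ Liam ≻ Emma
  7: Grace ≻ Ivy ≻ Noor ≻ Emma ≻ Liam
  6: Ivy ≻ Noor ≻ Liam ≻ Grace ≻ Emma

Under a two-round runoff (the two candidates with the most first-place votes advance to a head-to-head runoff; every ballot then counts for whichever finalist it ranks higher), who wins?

Round 1 first-place votes: Grace 7, Liam 0, Emma 0, Ivy 6, Noor 5. Grace and Ivy advance.
Runoff: Grace is ranked above Ivy on 7 ballots, Ivy above Grace on 11.

Ivy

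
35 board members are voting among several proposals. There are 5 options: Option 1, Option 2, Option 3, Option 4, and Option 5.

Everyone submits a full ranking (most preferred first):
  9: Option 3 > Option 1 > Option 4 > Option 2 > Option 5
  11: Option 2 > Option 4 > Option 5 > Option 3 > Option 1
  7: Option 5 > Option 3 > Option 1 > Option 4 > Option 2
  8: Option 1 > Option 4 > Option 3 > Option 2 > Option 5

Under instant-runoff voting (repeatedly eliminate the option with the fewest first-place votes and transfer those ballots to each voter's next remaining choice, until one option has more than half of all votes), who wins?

Option 3

Round 1: Option 1 8, Option 2 11, Option 3 9, Option 4 0, Option 5 7. Option 4 eliminated.
Round 2: Option 1 8, Option 2 11, Option 3 9, Option 5 7. Option 5 eliminated.
Round 3: Option 1 8, Option 2 11, Option 3 16. Option 1 eliminated.
Round 4: Option 2 11, Option 3 24. Option 3 has a majority (≥18).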